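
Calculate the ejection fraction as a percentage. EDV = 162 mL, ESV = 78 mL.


SV = EDV - ESV = 162 - 78 = 84 mL
EF = SV/EDV * 100 = 84/162 * 100
EF = 51.85%


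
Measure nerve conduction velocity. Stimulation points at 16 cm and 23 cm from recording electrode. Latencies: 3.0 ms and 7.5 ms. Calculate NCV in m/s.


Distance = (23 - 16) / 100 = 0.07 m
dt = (7.5 - 3.0) / 1000 = 0.0045 s
NCV = dist / dt = 15.56 m/s


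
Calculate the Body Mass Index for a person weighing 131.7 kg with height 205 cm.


BMI = weight / height^2
height = 205 cm = 2.05 m
BMI = 131.7 / 2.05^2
BMI = 31.34 kg/m^2


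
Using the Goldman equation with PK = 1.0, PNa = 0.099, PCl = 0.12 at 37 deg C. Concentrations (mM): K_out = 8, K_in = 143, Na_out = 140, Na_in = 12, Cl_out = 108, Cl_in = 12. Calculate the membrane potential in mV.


Vm = (RT/F)*ln((PK*Ko + PNa*Nao + PCl*Cli)/(PK*Ki + PNa*Nai + PCl*Clo))
Numer = 23.3, Denom = 157.148
Vm = -51.01 mV


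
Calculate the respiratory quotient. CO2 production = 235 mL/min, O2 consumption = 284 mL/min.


RQ = VCO2 / VO2
RQ = 235 / 284
RQ = 0.8275


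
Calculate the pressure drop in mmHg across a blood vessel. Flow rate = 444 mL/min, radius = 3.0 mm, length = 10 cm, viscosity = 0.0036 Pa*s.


dP = 8*mu*L*Q / (pi*r^4)
Q = 444 mL/min = 7.4e-06 m^3/s
dP = 83.7509 Pa = 83.7509 / 133.322 mmHg = 0.6282 mmHg


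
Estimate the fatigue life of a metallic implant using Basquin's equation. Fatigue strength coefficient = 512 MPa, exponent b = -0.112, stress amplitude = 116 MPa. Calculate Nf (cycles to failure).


sigma_a = sigma_f' * (2Nf)^b
2Nf = (sigma_a/sigma_f')^(1/b)
2Nf = (116/512)^(1/-0.112)
2Nf = 571807.37
Nf = 2.859e+05


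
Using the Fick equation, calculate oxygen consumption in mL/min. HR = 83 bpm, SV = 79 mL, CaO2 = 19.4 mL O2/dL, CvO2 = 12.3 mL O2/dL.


CO = HR*SV = 83*79/1000 = 6.557 L/min
a-v O2 diff = 19.4 - 12.3 = 7.1 mL/dL
VO2 = CO * (CaO2-CvO2) * 10 dL/L
VO2 = 6.557 * 7.1 * 10
VO2 = 465.5 mL/min


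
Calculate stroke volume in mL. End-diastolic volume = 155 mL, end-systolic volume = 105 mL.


SV = EDV - ESV
SV = 155 - 105
SV = 50 mL


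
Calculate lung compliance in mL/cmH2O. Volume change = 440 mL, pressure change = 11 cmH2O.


C = dV / dP
C = 440 / 11
C = 40 mL/cmH2O


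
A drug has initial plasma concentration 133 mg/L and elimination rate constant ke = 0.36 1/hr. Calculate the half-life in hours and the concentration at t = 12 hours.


t_half = ln(2) / ke = 0.693147 / 0.36 = 1.925 hr
C(t) = C0 * exp(-ke*t) = 133 * exp(-0.36*12)
C(12) = 1.769 mg/L


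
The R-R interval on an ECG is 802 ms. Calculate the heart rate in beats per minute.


HR = 60 / RR_interval(s)
RR = 802 ms = 0.802 s
HR = 60 / 0.802 = 74.81 bpm


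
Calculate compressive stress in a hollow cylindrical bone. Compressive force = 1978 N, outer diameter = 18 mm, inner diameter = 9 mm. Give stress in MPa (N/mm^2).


A = pi*(r_o^2 - r_i^2)
r_o = 9 mm, r_i = 4.5 mm
A = 190.852 mm^2
sigma = F/A = 1978 / 190.852
sigma = 10.36 MPa


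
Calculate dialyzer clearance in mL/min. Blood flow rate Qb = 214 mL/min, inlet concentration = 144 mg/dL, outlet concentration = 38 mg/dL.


K = Qb * (Cb_in - Cb_out) / Cb_in
K = 214 * (144 - 38) / 144
K = 157.5 mL/min


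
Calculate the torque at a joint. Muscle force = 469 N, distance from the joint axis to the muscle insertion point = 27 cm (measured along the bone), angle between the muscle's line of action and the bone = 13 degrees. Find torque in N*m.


Torque = F * d * sin(theta)   (moment arm = d*sin(theta))
d = 27 cm = 0.27 m
Torque = 469 * 0.27 * sin(13)
Torque = 28.49 N*m


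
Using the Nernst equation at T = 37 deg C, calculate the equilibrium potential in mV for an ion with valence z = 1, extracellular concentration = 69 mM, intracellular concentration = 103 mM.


E = (RT/(zF)) * ln(C_out/C_in)
T = 37 + 273.15 = 310.15 K
E = (8.314 * 310.15 / (1 * 96485)) * ln(69/103)
E = -10.71 mV


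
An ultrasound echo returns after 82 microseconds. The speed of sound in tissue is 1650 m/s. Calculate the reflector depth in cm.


depth = c * t / 2
t = 82 us = 8.2000e-05 s
depth = 1650 * 8.2000e-05 / 2
depth = 0.06765 m = 6.765 cm


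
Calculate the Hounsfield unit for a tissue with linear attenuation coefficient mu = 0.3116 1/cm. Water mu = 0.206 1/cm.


HU = ((mu_tissue - mu_water) / mu_water) * 1000
HU = ((0.3116 - 0.206) / 0.206) * 1000
HU = 512.6


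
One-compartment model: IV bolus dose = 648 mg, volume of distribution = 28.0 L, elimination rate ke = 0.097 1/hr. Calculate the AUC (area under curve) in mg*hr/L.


C0 = Dose/Vd = 648/28.0 = 23.1429 mg/L
AUC = C0/ke = 23.1429/0.097
AUC = 238.6 mg*hr/L


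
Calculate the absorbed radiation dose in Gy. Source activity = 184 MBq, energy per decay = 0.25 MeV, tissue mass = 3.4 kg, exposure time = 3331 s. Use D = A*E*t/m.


A = 184 MBq = 1.8400e+08 Bq
E = 0.25 MeV = 4.005e-14 J
D = A*E*t/m = 1.8400e+08*4.005e-14*3331/3.4
D = 0.00722 Gy


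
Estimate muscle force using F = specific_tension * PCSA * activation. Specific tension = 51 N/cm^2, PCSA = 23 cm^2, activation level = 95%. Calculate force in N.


F = sigma * PCSA * activation
F = 51 * 23 * 0.95
F = 1114 N


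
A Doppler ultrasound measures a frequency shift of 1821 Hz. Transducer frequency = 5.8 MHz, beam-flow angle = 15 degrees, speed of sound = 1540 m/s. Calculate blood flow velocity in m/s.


v = fd * c / (2 * f0 * cos(theta))
v = 1821 * 1540 / (2 * 5.8000e+06 * cos(15))
v = 0.2503 m/s


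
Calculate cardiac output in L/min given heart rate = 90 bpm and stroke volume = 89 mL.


CO = HR * SV
CO = 90 * 89 / 1000
CO = 8.01 L/min


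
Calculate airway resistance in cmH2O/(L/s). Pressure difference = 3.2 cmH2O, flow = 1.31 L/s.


R = dP / flow
R = 3.2 / 1.31
R = 2.443 cmH2O/(L/s)


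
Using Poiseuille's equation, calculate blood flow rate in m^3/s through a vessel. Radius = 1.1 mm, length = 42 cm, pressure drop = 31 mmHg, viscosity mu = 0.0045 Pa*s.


Q = pi*r^4*dP / (8*mu*L)
r = 0.0011 m, L = 0.42 m
dP = 31 mmHg = 4132.982 Pa
Q = 1.2573e-06 m^3/s


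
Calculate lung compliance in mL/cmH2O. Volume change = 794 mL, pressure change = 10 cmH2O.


C = dV / dP
C = 794 / 10
C = 79.4 mL/cmH2O


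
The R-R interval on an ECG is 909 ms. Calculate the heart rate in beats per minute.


HR = 60 / RR_interval(s)
RR = 909 ms = 0.909 s
HR = 60 / 0.909 = 66.01 bpm


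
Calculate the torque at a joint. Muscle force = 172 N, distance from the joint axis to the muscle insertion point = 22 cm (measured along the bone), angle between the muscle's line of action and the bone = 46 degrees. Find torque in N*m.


Torque = F * d * sin(theta)   (moment arm = d*sin(theta))
d = 22 cm = 0.22 m
Torque = 172 * 0.22 * sin(46)
Torque = 27.22 N*m


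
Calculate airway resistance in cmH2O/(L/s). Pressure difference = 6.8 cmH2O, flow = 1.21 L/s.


R = dP / flow
R = 6.8 / 1.21
R = 5.62 cmH2O/(L/s)


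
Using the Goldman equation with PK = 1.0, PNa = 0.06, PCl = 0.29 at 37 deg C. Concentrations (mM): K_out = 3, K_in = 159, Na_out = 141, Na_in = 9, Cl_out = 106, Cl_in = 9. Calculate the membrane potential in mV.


Vm = (RT/F)*ln((PK*Ko + PNa*Nao + PCl*Cli)/(PK*Ki + PNa*Nai + PCl*Clo))
Numer = 14.07, Denom = 190.28
Vm = -69.6 mV


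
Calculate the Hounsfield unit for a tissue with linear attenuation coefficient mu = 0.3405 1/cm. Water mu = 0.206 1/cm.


HU = ((mu_tissue - mu_water) / mu_water) * 1000
HU = ((0.3405 - 0.206) / 0.206) * 1000
HU = 652.9


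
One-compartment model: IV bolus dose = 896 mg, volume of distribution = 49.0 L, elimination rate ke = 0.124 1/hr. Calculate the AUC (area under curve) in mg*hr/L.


C0 = Dose/Vd = 896/49.0 = 18.2857 mg/L
AUC = C0/ke = 18.2857/0.124
AUC = 147.5 mg*hr/L


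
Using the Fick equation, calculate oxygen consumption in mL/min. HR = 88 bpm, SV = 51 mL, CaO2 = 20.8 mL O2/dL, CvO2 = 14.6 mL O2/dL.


CO = HR*SV = 88*51/1000 = 4.488 L/min
a-v O2 diff = 20.8 - 14.6 = 6.2 mL/dL
VO2 = CO * (CaO2-CvO2) * 10 dL/L
VO2 = 4.488 * 6.2 * 10
VO2 = 278.3 mL/min


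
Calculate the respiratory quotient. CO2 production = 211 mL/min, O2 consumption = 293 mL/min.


RQ = VCO2 / VO2
RQ = 211 / 293
RQ = 0.7201


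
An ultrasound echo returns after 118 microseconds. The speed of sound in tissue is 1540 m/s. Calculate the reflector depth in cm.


depth = c * t / 2
t = 118 us = 1.1800e-04 s
depth = 1540 * 1.1800e-04 / 2
depth = 0.09086 m = 9.086 cm


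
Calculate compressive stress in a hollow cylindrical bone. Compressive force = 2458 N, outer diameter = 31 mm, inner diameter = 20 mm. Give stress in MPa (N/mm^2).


A = pi*(r_o^2 - r_i^2)
r_o = 15.5 mm, r_i = 10 mm
A = 440.608 mm^2
sigma = F/A = 2458 / 440.608
sigma = 5.579 MPa


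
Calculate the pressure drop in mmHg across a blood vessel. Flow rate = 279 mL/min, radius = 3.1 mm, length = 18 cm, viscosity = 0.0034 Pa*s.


dP = 8*mu*L*Q / (pi*r^4)
Q = 279 mL/min = 4.65e-06 m^3/s
dP = 78.4689 Pa = 78.4689 / 133.322 mmHg = 0.5886 mmHg


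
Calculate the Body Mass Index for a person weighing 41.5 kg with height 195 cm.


BMI = weight / height^2
height = 195 cm = 1.95 m
BMI = 41.5 / 1.95^2
BMI = 10.91 kg/m^2


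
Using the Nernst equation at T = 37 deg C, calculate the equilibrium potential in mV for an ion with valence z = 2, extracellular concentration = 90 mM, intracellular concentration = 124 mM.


E = (RT/(zF)) * ln(C_out/C_in)
T = 37 + 273.15 = 310.15 K
E = (8.314 * 310.15 / (2 * 96485)) * ln(90/124)
E = -4.282 mV


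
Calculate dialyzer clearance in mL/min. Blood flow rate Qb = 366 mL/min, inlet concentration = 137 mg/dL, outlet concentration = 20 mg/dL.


K = Qb * (Cb_in - Cb_out) / Cb_in
K = 366 * (137 - 20) / 137
K = 312.6 mL/min


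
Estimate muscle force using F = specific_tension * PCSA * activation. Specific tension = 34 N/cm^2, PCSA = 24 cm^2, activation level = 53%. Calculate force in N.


F = sigma * PCSA * activation
F = 34 * 24 * 0.53
F = 432.5 N


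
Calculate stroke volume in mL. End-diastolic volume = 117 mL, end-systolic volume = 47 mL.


SV = EDV - ESV
SV = 117 - 47
SV = 70 mL


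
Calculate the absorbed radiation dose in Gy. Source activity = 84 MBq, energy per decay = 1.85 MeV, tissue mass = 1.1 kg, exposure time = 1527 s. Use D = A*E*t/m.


A = 84 MBq = 8.4000e+07 Bq
E = 1.85 MeV = 2.9637e-13 J
D = A*E*t/m = 8.4000e+07*2.9637e-13*1527/1.1
D = 0.03456 Gy


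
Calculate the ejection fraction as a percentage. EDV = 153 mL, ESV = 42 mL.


SV = EDV - ESV = 153 - 42 = 111 mL
EF = SV/EDV * 100 = 111/153 * 100
EF = 72.55%


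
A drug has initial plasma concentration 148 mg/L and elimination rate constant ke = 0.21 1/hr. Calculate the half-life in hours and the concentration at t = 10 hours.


t_half = ln(2) / ke = 0.693147 / 0.21 = 3.301 hr
C(t) = C0 * exp(-ke*t) = 148 * exp(-0.21*10)
C(10) = 18.12 mg/L


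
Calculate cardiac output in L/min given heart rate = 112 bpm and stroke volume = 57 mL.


CO = HR * SV
CO = 112 * 57 / 1000
CO = 6.384 L/min


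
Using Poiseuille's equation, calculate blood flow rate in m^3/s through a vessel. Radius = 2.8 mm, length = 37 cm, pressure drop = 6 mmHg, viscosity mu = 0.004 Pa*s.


Q = pi*r^4*dP / (8*mu*L)
r = 0.0028 m, L = 0.37 m
dP = 6 mmHg = 799.932 Pa
Q = 1.3046e-05 m^3/s


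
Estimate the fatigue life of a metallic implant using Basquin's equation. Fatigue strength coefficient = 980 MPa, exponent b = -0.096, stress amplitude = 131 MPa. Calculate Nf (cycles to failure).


sigma_a = sigma_f' * (2Nf)^b
2Nf = (sigma_a/sigma_f')^(1/b)
2Nf = (131/980)^(1/-0.096)
2Nf = 1.2696839e+09
Nf = 6.3484e+08


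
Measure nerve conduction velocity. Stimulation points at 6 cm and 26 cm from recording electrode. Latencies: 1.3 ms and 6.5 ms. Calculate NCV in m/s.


Distance = (26 - 6) / 100 = 0.2 m
dt = (6.5 - 1.3) / 1000 = 0.0052 s
NCV = dist / dt = 38.46 m/s


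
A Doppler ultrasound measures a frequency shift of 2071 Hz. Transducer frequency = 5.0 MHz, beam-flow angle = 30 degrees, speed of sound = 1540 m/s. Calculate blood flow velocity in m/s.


v = fd * c / (2 * f0 * cos(theta))
v = 2071 * 1540 / (2 * 5.0000e+06 * cos(30))
v = 0.3683 m/s


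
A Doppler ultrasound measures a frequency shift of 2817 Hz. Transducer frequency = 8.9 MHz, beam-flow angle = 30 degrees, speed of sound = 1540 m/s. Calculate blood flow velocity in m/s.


v = fd * c / (2 * f0 * cos(theta))
v = 2817 * 1540 / (2 * 8.9000e+06 * cos(30))
v = 0.2814 m/s


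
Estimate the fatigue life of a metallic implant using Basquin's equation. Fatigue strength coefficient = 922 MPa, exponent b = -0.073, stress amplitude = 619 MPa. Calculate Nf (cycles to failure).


sigma_a = sigma_f' * (2Nf)^b
2Nf = (sigma_a/sigma_f')^(1/b)
2Nf = (619/922)^(1/-0.073)
2Nf = 234.64683
Nf = 117.3


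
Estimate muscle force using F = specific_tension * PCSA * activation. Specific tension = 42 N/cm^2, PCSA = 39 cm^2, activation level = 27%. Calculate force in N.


F = sigma * PCSA * activation
F = 42 * 39 * 0.27
F = 442.3 N


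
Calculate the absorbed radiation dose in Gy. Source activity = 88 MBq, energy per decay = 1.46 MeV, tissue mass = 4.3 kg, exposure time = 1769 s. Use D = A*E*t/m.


A = 88 MBq = 8.8000e+07 Bq
E = 1.46 MeV = 2.33892e-13 J
D = A*E*t/m = 8.8000e+07*2.33892e-13*1769/4.3
D = 0.008468 Gy


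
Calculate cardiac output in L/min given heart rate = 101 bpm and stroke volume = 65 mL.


CO = HR * SV
CO = 101 * 65 / 1000
CO = 6.565 L/min


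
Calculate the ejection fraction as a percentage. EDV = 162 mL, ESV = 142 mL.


SV = EDV - ESV = 162 - 142 = 20 mL
EF = SV/EDV * 100 = 20/162 * 100
EF = 12.35%


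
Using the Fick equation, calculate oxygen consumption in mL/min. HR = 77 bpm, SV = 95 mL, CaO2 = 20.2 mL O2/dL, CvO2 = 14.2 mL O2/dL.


CO = HR*SV = 77*95/1000 = 7.315 L/min
a-v O2 diff = 20.2 - 14.2 = 6 mL/dL
VO2 = CO * (CaO2-CvO2) * 10 dL/L
VO2 = 7.315 * 6 * 10
VO2 = 438.9 mL/min


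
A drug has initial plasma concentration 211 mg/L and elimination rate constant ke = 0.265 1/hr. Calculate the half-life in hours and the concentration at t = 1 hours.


t_half = ln(2) / ke = 0.693147 / 0.265 = 2.616 hr
C(t) = C0 * exp(-ke*t) = 211 * exp(-0.265*1)
C(1) = 161.9 mg/L


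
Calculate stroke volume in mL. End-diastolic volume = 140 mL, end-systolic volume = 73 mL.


SV = EDV - ESV
SV = 140 - 73
SV = 67 mL


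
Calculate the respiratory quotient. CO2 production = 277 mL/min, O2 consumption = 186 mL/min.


RQ = VCO2 / VO2
RQ = 277 / 186
RQ = 1.489


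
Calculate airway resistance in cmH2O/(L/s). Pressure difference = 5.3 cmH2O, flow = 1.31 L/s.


R = dP / flow
R = 5.3 / 1.31
R = 4.046 cmH2O/(L/s)


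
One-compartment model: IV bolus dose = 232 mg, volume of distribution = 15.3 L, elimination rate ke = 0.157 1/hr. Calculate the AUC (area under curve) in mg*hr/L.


C0 = Dose/Vd = 232/15.3 = 15.1634 mg/L
AUC = C0/ke = 15.1634/0.157
AUC = 96.58 mg*hr/L


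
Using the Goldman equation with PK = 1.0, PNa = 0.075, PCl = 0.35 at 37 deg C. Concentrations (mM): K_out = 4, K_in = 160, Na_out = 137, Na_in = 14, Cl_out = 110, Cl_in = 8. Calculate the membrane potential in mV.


Vm = (RT/F)*ln((PK*Ko + PNa*Nao + PCl*Cli)/(PK*Ki + PNa*Nai + PCl*Clo))
Numer = 17.075, Denom = 199.55
Vm = -65.7 mV


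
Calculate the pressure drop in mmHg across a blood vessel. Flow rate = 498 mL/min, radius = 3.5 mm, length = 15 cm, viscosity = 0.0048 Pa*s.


dP = 8*mu*L*Q / (pi*r^4)
Q = 498 mL/min = 8.3e-06 m^3/s
dP = 101.409 Pa = 101.409 / 133.322 mmHg = 0.7606 mmHg


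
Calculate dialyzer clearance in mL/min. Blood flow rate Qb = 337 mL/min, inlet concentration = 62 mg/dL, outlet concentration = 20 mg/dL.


K = Qb * (Cb_in - Cb_out) / Cb_in
K = 337 * (62 - 20) / 62
K = 228.3 mL/min


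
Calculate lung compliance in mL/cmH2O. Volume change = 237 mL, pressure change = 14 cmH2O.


C = dV / dP
C = 237 / 14
C = 16.93 mL/cmH2O


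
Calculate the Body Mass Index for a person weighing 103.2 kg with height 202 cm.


BMI = weight / height^2
height = 202 cm = 2.02 m
BMI = 103.2 / 2.02^2
BMI = 25.29 kg/m^2


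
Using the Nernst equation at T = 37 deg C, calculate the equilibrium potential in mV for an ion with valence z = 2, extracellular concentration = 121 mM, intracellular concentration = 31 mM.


E = (RT/(zF)) * ln(C_out/C_in)
T = 37 + 273.15 = 310.15 K
E = (8.314 * 310.15 / (2 * 96485)) * ln(121/31)
E = 18.2 mV


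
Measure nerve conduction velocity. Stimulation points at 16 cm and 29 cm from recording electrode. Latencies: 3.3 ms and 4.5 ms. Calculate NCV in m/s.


Distance = (29 - 16) / 100 = 0.13 m
dt = (4.5 - 3.3) / 1000 = 0.0012 s
NCV = dist / dt = 108.3 m/s


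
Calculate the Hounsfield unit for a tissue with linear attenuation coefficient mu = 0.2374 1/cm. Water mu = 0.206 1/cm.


HU = ((mu_tissue - mu_water) / mu_water) * 1000
HU = ((0.2374 - 0.206) / 0.206) * 1000
HU = 152.4


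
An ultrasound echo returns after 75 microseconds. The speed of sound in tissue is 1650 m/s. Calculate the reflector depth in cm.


depth = c * t / 2
t = 75 us = 7.5000e-05 s
depth = 1650 * 7.5000e-05 / 2
depth = 0.061875 m = 6.1875 cm


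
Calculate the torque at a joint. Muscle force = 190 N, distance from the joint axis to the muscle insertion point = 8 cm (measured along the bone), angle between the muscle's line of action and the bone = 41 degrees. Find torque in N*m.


Torque = F * d * sin(theta)   (moment arm = d*sin(theta))
d = 8 cm = 0.08 m
Torque = 190 * 0.08 * sin(41)
Torque = 9.972 N*m


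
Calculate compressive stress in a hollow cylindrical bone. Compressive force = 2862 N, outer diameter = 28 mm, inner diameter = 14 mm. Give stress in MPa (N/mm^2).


A = pi*(r_o^2 - r_i^2)
r_o = 14 mm, r_i = 7 mm
A = 461.814 mm^2
sigma = F/A = 2862 / 461.814
sigma = 6.197 MPa


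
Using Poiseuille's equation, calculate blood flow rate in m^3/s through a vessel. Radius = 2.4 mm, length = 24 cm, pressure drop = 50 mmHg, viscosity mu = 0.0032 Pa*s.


Q = pi*r^4*dP / (8*mu*L)
r = 0.0024 m, L = 0.24 m
dP = 50 mmHg = 6666.1 Pa
Q = 1.1309e-04 m^3/s


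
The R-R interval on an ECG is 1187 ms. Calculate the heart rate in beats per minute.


HR = 60 / RR_interval(s)
RR = 1187 ms = 1.187 s
HR = 60 / 1.187 = 50.55 bpm


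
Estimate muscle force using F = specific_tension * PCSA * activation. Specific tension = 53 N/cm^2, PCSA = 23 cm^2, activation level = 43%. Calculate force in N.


F = sigma * PCSA * activation
F = 53 * 23 * 0.43
F = 524.2 N


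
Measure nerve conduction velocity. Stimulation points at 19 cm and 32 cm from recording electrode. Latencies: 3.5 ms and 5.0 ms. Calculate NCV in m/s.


Distance = (32 - 19) / 100 = 0.13 m
dt = (5.0 - 3.5) / 1000 = 0.0015 s
NCV = dist / dt = 86.67 m/s


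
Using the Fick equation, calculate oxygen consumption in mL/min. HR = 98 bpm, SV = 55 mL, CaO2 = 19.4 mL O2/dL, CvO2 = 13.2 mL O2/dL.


CO = HR*SV = 98*55/1000 = 5.39 L/min
a-v O2 diff = 19.4 - 13.2 = 6.2 mL/dL
VO2 = CO * (CaO2-CvO2) * 10 dL/L
VO2 = 5.39 * 6.2 * 10
VO2 = 334.2 mL/min


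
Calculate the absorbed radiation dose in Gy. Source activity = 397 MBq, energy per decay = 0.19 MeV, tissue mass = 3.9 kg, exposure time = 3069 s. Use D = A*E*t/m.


A = 397 MBq = 3.9700e+08 Bq
E = 0.19 MeV = 3.0438e-14 J
D = A*E*t/m = 3.9700e+08*3.0438e-14*3069/3.9
D = 0.009509 Gy


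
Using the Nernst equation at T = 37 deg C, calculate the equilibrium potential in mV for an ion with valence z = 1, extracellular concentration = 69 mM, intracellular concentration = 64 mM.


E = (RT/(zF)) * ln(C_out/C_in)
T = 37 + 273.15 = 310.15 K
E = (8.314 * 310.15 / (1 * 96485)) * ln(69/64)
E = 2.01 mV


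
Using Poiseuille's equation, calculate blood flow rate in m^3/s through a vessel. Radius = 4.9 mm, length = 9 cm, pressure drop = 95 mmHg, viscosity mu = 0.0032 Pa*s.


Q = pi*r^4*dP / (8*mu*L)
r = 0.0049 m, L = 0.09 m
dP = 95 mmHg = 12665.59 Pa
Q = 0.009956 m^3/s


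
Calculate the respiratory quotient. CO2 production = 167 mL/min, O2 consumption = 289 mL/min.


RQ = VCO2 / VO2
RQ = 167 / 289
RQ = 0.5779


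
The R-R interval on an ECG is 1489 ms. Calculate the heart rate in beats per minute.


HR = 60 / RR_interval(s)
RR = 1489 ms = 1.489 s
HR = 60 / 1.489 = 40.3 bpm


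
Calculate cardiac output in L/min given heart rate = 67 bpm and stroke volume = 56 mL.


CO = HR * SV
CO = 67 * 56 / 1000
CO = 3.752 L/min


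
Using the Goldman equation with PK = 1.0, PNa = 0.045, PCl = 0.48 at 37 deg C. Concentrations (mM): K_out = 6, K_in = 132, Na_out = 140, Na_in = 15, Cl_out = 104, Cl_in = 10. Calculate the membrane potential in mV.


Vm = (RT/F)*ln((PK*Ko + PNa*Nao + PCl*Cli)/(PK*Ki + PNa*Nai + PCl*Clo))
Numer = 17.1, Denom = 182.595
Vm = -63.29 mV


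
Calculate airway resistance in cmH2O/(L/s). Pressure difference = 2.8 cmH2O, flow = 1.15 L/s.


R = dP / flow
R = 2.8 / 1.15
R = 2.435 cmH2O/(L/s)


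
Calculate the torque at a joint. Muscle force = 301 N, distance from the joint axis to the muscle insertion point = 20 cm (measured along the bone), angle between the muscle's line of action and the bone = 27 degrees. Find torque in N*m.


Torque = F * d * sin(theta)   (moment arm = d*sin(theta))
d = 20 cm = 0.2 m
Torque = 301 * 0.2 * sin(27)
Torque = 27.33 N*m


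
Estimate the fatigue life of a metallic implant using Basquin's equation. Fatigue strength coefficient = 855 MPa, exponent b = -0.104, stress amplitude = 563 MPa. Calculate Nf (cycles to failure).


sigma_a = sigma_f' * (2Nf)^b
2Nf = (sigma_a/sigma_f')^(1/b)
2Nf = (563/855)^(1/-0.104)
2Nf = 55.56301
Nf = 27.78


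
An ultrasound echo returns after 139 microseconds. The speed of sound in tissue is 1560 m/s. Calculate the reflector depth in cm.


depth = c * t / 2
t = 139 us = 1.3900e-04 s
depth = 1560 * 1.3900e-04 / 2
depth = 0.10842 m = 10.842 cm


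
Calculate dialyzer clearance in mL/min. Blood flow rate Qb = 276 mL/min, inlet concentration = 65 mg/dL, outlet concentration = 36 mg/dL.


K = Qb * (Cb_in - Cb_out) / Cb_in
K = 276 * (65 - 36) / 65
K = 123.1 mL/min


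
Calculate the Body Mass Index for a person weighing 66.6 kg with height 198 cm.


BMI = weight / height^2
height = 198 cm = 1.98 m
BMI = 66.6 / 1.98^2
BMI = 16.99 kg/m^2


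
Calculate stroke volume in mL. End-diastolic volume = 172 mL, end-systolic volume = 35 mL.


SV = EDV - ESV
SV = 172 - 35
SV = 137 mL


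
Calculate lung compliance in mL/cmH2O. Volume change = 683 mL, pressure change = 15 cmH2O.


C = dV / dP
C = 683 / 15
C = 45.53 mL/cmH2O


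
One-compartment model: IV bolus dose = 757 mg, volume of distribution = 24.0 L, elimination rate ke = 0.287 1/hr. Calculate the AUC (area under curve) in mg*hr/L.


C0 = Dose/Vd = 757/24.0 = 31.5417 mg/L
AUC = C0/ke = 31.5417/0.287
AUC = 109.9 mg*hr/L


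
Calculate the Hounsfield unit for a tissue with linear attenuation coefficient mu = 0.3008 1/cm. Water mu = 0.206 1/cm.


HU = ((mu_tissue - mu_water) / mu_water) * 1000
HU = ((0.3008 - 0.206) / 0.206) * 1000
HU = 460.2


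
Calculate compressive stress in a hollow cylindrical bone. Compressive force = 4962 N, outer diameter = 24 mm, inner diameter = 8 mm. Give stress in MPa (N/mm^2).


A = pi*(r_o^2 - r_i^2)
r_o = 12 mm, r_i = 4 mm
A = 402.124 mm^2
sigma = F/A = 4962 / 402.124
sigma = 12.34 MPa


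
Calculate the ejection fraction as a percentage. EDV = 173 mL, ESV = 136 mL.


SV = EDV - ESV = 173 - 136 = 37 mL
EF = SV/EDV * 100 = 37/173 * 100
EF = 21.39%


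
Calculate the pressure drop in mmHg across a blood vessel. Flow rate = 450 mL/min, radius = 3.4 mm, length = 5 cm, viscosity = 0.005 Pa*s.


dP = 8*mu*L*Q / (pi*r^4)
Q = 450 mL/min = 7.5e-06 m^3/s
dP = 35.7294 Pa = 35.7294 / 133.322 mmHg = 0.268 mmHg


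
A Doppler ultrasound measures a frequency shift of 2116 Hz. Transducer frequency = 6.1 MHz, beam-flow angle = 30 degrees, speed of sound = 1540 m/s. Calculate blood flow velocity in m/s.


v = fd * c / (2 * f0 * cos(theta))
v = 2116 * 1540 / (2 * 6.1000e+06 * cos(30))
v = 0.3084 m/s


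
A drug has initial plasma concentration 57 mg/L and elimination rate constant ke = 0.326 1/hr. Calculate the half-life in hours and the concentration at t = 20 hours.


t_half = ln(2) / ke = 0.693147 / 0.326 = 2.126 hr
C(t) = C0 * exp(-ke*t) = 57 * exp(-0.326*20)
C(20) = 0.084 mg/L


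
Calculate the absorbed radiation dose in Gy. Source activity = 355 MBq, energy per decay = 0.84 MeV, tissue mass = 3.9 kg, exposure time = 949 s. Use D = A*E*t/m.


A = 355 MBq = 3.5500e+08 Bq
E = 0.84 MeV = 1.34568e-13 J
D = A*E*t/m = 3.5500e+08*1.34568e-13*949/3.9
D = 0.01162 Gy


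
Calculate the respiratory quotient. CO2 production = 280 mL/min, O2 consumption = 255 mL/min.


RQ = VCO2 / VO2
RQ = 280 / 255
RQ = 1.098


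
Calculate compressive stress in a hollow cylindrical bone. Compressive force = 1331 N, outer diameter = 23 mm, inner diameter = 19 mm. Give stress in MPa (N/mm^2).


A = pi*(r_o^2 - r_i^2)
r_o = 11.5 mm, r_i = 9.5 mm
A = 131.947 mm^2
sigma = F/A = 1331 / 131.947
sigma = 10.09 MPa


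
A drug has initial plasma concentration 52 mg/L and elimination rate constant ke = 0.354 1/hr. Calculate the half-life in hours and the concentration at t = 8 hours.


t_half = ln(2) / ke = 0.693147 / 0.354 = 1.958 hr
C(t) = C0 * exp(-ke*t) = 52 * exp(-0.354*8)
C(8) = 3.063 mg/L


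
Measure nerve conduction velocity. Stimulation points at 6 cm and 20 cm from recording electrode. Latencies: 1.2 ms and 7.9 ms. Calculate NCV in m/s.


Distance = (20 - 6) / 100 = 0.14 m
dt = (7.9 - 1.2) / 1000 = 0.0067 s
NCV = dist / dt = 20.9 m/s


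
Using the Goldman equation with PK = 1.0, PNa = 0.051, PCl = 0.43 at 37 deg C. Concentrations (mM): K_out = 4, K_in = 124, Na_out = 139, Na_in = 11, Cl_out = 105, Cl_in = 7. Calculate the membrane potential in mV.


Vm = (RT/F)*ln((PK*Ko + PNa*Nao + PCl*Cli)/(PK*Ki + PNa*Nai + PCl*Clo))
Numer = 14.099, Denom = 169.711
Vm = -66.49 mV


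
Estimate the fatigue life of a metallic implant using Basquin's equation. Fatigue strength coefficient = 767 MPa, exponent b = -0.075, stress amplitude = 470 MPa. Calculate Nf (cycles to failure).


sigma_a = sigma_f' * (2Nf)^b
2Nf = (sigma_a/sigma_f')^(1/b)
2Nf = (470/767)^(1/-0.075)
2Nf = 685.43574
Nf = 342.7


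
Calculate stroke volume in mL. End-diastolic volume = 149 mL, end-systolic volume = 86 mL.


SV = EDV - ESV
SV = 149 - 86
SV = 63 mL


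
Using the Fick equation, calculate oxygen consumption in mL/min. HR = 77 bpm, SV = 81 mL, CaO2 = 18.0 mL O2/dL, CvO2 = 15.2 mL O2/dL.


CO = HR*SV = 77*81/1000 = 6.237 L/min
a-v O2 diff = 18.0 - 15.2 = 2.8 mL/dL
VO2 = CO * (CaO2-CvO2) * 10 dL/L
VO2 = 6.237 * 2.8 * 10
VO2 = 174.6 mL/min


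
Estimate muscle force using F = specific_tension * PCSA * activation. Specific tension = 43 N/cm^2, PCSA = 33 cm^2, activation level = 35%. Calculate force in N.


F = sigma * PCSA * activation
F = 43 * 33 * 0.35
F = 496.6 N


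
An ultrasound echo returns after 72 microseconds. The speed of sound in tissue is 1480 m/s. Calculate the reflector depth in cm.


depth = c * t / 2
t = 72 us = 7.2000e-05 s
depth = 1480 * 7.2000e-05 / 2
depth = 0.05328 m = 5.328 cm


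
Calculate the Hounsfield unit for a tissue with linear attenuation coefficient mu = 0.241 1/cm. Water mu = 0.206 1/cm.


HU = ((mu_tissue - mu_water) / mu_water) * 1000
HU = ((0.241 - 0.206) / 0.206) * 1000
HU = 169.9


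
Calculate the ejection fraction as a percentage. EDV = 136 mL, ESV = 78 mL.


SV = EDV - ESV = 136 - 78 = 58 mL
EF = SV/EDV * 100 = 58/136 * 100
EF = 42.65%


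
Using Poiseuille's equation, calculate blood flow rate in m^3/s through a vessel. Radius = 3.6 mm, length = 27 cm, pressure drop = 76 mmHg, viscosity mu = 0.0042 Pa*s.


Q = pi*r^4*dP / (8*mu*L)
r = 0.0036 m, L = 0.27 m
dP = 76 mmHg = 10132.472 Pa
Q = 5.8935e-04 m^3/s


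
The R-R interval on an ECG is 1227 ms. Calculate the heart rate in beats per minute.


HR = 60 / RR_interval(s)
RR = 1227 ms = 1.227 s
HR = 60 / 1.227 = 48.9 bpm


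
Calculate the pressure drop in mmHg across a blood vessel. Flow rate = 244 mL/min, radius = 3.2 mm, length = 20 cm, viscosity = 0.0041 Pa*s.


dP = 8*mu*L*Q / (pi*r^4)
Q = 244 mL/min = 4.06667e-06 m^3/s
dP = 80.9828 Pa = 80.9828 / 133.322 mmHg = 0.6074 mmHg


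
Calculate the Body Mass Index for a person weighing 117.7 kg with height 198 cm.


BMI = weight / height^2
height = 198 cm = 1.98 m
BMI = 117.7 / 1.98^2
BMI = 30.02 kg/m^2


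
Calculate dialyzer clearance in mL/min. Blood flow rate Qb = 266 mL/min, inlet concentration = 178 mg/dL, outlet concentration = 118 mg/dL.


K = Qb * (Cb_in - Cb_out) / Cb_in
K = 266 * (178 - 118) / 178
K = 89.66 mL/min


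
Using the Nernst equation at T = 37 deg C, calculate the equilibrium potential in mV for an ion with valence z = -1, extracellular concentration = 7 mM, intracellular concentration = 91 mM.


E = (RT/(zF)) * ln(C_out/C_in)
T = 37 + 273.15 = 310.15 K
E = (8.314 * 310.15 / (-1 * 96485)) * ln(7/91)
E = 68.55 mV


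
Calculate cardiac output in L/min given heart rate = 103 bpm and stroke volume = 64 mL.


CO = HR * SV
CO = 103 * 64 / 1000
CO = 6.592 L/min


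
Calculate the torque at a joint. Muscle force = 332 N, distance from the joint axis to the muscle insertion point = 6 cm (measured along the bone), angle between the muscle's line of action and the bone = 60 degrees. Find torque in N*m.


Torque = F * d * sin(theta)   (moment arm = d*sin(theta))
d = 6 cm = 0.06 m
Torque = 332 * 0.06 * sin(60)
Torque = 17.25 N*m


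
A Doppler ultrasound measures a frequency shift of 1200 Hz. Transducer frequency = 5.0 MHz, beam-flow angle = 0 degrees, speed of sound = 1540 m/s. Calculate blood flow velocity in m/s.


v = fd * c / (2 * f0 * cos(theta))
v = 1200 * 1540 / (2 * 5.0000e+06 * cos(0))
v = 0.1848 m/s


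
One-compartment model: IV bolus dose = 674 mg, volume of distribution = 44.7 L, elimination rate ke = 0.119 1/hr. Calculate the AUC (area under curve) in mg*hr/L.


C0 = Dose/Vd = 674/44.7 = 15.0783 mg/L
AUC = C0/ke = 15.0783/0.119
AUC = 126.7 mg*hr/L


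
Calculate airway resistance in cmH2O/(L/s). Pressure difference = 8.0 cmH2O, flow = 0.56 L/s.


R = dP / flow
R = 8.0 / 0.56
R = 14.29 cmH2O/(L/s)


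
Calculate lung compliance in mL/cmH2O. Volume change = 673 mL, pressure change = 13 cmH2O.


C = dV / dP
C = 673 / 13
C = 51.77 mL/cmH2O


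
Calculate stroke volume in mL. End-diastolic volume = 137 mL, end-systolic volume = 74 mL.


SV = EDV - ESV
SV = 137 - 74
SV = 63 mL


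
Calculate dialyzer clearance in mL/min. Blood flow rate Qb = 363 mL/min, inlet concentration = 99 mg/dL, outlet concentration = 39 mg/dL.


K = Qb * (Cb_in - Cb_out) / Cb_in
K = 363 * (99 - 39) / 99
K = 220 mL/min


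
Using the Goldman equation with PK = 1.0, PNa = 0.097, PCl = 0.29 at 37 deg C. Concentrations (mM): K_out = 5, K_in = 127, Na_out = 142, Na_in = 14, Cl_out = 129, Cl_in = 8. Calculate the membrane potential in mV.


Vm = (RT/F)*ln((PK*Ko + PNa*Nao + PCl*Cli)/(PK*Ki + PNa*Nai + PCl*Clo))
Numer = 21.094, Denom = 165.768
Vm = -55.1 mV


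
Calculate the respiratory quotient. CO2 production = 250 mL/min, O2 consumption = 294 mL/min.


RQ = VCO2 / VO2
RQ = 250 / 294
RQ = 0.8503


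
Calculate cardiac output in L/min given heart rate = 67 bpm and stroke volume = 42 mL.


CO = HR * SV
CO = 67 * 42 / 1000
CO = 2.814 L/min


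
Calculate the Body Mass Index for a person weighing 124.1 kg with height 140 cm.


BMI = weight / height^2
height = 140 cm = 1.4 m
BMI = 124.1 / 1.4^2
BMI = 63.32 kg/m^2


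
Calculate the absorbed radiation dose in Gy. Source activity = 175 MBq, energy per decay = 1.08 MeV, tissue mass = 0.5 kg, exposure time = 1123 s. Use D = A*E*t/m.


A = 175 MBq = 1.7500e+08 Bq
E = 1.08 MeV = 1.73016e-13 J
D = A*E*t/m = 1.7500e+08*1.73016e-13*1123/0.5
D = 0.068 Gy


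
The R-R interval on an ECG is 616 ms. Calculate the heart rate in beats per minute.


HR = 60 / RR_interval(s)
RR = 616 ms = 0.616 s
HR = 60 / 0.616 = 97.4 bpm


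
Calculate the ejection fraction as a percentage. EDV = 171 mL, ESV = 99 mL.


SV = EDV - ESV = 171 - 99 = 72 mL
EF = SV/EDV * 100 = 72/171 * 100
EF = 42.11%


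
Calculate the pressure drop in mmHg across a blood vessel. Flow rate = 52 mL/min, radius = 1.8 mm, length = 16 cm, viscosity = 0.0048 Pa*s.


dP = 8*mu*L*Q / (pi*r^4)
Q = 52 mL/min = 8.66667e-07 m^3/s
dP = 161.459 Pa = 161.459 / 133.322 mmHg = 1.211 mmHg


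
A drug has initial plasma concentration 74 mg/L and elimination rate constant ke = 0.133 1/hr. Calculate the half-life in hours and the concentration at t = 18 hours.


t_half = ln(2) / ke = 0.693147 / 0.133 = 5.212 hr
C(t) = C0 * exp(-ke*t) = 74 * exp(-0.133*18)
C(18) = 6.754 mg/L


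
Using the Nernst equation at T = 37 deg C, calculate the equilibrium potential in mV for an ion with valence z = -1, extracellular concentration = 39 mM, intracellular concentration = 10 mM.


E = (RT/(zF)) * ln(C_out/C_in)
T = 37 + 273.15 = 310.15 K
E = (8.314 * 310.15 / (-1 * 96485)) * ln(39/10)
E = -36.37 mV


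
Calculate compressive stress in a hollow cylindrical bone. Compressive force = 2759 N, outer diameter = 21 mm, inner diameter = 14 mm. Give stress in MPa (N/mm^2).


A = pi*(r_o^2 - r_i^2)
r_o = 10.5 mm, r_i = 7 mm
A = 192.423 mm^2
sigma = F/A = 2759 / 192.423
sigma = 14.34 MPa


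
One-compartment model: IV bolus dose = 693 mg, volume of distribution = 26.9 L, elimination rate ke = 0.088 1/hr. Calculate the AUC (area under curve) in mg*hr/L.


C0 = Dose/Vd = 693/26.9 = 25.7621 mg/L
AUC = C0/ke = 25.7621/0.088
AUC = 292.8 mg*hr/L


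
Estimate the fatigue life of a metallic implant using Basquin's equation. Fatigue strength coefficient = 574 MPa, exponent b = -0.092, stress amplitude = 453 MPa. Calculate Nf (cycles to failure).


sigma_a = sigma_f' * (2Nf)^b
2Nf = (sigma_a/sigma_f')^(1/b)
2Nf = (453/574)^(1/-0.092)
2Nf = 13.108111
Nf = 6.554


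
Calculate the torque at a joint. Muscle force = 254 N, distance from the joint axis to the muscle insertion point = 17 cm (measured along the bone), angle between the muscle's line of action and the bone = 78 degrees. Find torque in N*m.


Torque = F * d * sin(theta)   (moment arm = d*sin(theta))
d = 17 cm = 0.17 m
Torque = 254 * 0.17 * sin(78)
Torque = 42.24 N*m


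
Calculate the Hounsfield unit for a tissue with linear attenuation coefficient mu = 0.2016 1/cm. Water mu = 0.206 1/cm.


HU = ((mu_tissue - mu_water) / mu_water) * 1000
HU = ((0.2016 - 0.206) / 0.206) * 1000
HU = -21.36


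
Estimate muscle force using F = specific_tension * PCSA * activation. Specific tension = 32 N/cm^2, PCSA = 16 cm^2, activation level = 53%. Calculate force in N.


F = sigma * PCSA * activation
F = 32 * 16 * 0.53
F = 271.4 N


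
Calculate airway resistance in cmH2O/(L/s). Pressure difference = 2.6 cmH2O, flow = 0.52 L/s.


R = dP / flow
R = 2.6 / 0.52
R = 5 cmH2O/(L/s)


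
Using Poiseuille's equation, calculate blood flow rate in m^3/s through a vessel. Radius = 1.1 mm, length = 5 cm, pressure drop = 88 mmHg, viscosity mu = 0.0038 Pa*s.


Q = pi*r^4*dP / (8*mu*L)
r = 0.0011 m, L = 0.05 m
dP = 88 mmHg = 11732.336 Pa
Q = 3.5503e-05 m^3/s


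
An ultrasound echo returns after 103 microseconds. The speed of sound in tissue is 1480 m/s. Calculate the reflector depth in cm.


depth = c * t / 2
t = 103 us = 1.0300e-04 s
depth = 1480 * 1.0300e-04 / 2
depth = 0.07622 m = 7.622 cm


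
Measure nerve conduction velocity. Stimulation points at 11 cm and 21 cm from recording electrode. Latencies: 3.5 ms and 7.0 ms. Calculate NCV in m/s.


Distance = (21 - 11) / 100 = 0.1 m
dt = (7.0 - 3.5) / 1000 = 0.0035 s
NCV = dist / dt = 28.57 m/s


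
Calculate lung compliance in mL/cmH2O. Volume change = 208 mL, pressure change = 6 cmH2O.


C = dV / dP
C = 208 / 6
C = 34.67 mL/cmH2O


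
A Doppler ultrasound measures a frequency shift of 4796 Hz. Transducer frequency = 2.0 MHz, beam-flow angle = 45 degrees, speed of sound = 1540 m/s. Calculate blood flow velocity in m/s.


v = fd * c / (2 * f0 * cos(theta))
v = 4796 * 1540 / (2 * 2.0000e+06 * cos(45))
v = 2.611 m/s


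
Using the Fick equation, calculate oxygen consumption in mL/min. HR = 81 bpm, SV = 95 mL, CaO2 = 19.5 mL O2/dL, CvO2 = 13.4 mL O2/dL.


CO = HR*SV = 81*95/1000 = 7.695 L/min
a-v O2 diff = 19.5 - 13.4 = 6.1 mL/dL
VO2 = CO * (CaO2-CvO2) * 10 dL/L
VO2 = 7.695 * 6.1 * 10
VO2 = 469.4 mL/min


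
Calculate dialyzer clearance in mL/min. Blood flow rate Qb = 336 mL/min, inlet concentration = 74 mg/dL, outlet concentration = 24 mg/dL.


K = Qb * (Cb_in - Cb_out) / Cb_in
K = 336 * (74 - 24) / 74
K = 227 mL/min


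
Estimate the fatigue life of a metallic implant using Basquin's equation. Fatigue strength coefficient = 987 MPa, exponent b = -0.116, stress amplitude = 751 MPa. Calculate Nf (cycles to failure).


sigma_a = sigma_f' * (2Nf)^b
2Nf = (sigma_a/sigma_f')^(1/b)
2Nf = (751/987)^(1/-0.116)
2Nf = 10.545798
Nf = 5.273


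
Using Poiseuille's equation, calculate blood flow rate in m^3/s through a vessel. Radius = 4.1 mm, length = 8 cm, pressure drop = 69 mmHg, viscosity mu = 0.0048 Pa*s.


Q = pi*r^4*dP / (8*mu*L)
r = 0.0041 m, L = 0.08 m
dP = 69 mmHg = 9199.218 Pa
Q = 0.002658 m^3/s


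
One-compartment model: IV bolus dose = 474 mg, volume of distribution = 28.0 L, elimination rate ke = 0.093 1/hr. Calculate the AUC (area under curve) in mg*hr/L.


C0 = Dose/Vd = 474/28.0 = 16.9286 mg/L
AUC = C0/ke = 16.9286/0.093
AUC = 182 mg*hr/L


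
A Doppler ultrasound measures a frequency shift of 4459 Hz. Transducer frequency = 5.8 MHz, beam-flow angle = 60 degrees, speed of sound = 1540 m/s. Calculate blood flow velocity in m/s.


v = fd * c / (2 * f0 * cos(theta))
v = 4459 * 1540 / (2 * 5.8000e+06 * cos(60))
v = 1.184 m/s


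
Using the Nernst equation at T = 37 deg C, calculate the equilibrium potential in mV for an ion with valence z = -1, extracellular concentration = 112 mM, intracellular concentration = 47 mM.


E = (RT/(zF)) * ln(C_out/C_in)
T = 37 + 273.15 = 310.15 K
E = (8.314 * 310.15 / (-1 * 96485)) * ln(112/47)
E = -23.21 mV


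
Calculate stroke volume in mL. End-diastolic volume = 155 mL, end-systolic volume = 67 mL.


SV = EDV - ESV
SV = 155 - 67
SV = 88 mL


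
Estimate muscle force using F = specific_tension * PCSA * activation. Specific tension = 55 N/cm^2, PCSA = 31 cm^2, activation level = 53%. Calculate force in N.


F = sigma * PCSA * activation
F = 55 * 31 * 0.53
F = 903.7 N


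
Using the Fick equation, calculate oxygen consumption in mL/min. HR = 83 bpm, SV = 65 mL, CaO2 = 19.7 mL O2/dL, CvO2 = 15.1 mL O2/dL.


CO = HR*SV = 83*65/1000 = 5.395 L/min
a-v O2 diff = 19.7 - 15.1 = 4.6 mL/dL
VO2 = CO * (CaO2-CvO2) * 10 dL/L
VO2 = 5.395 * 4.6 * 10
VO2 = 248.2 mL/min


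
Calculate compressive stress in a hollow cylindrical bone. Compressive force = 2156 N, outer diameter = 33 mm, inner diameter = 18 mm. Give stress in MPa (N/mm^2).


A = pi*(r_o^2 - r_i^2)
r_o = 16.5 mm, r_i = 9 mm
A = 600.83 mm^2
sigma = F/A = 2156 / 600.83
sigma = 3.588 MPa


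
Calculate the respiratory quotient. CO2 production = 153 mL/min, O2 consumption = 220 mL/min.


RQ = VCO2 / VO2
RQ = 153 / 220
RQ = 0.6955


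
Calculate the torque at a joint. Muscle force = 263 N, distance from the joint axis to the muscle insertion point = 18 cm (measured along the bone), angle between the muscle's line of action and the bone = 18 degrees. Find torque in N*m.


Torque = F * d * sin(theta)   (moment arm = d*sin(theta))
d = 18 cm = 0.18 m
Torque = 263 * 0.18 * sin(18)
Torque = 14.63 N*m
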